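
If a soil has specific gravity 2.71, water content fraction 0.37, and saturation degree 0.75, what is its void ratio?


Result: 1.3369

Derivation:
Using the relation e = Gs * w / S
e = 2.71 * 0.37 / 0.75
e = 1.3369


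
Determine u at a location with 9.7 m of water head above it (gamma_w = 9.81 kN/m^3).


Using u = gamma_w * h_w
u = 9.81 * 9.7
u = 95.16 kPa


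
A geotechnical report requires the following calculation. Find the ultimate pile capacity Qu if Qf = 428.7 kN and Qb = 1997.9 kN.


Result: 2426.6 kN

Derivation:
Using Qu = Qf + Qb
Qu = 428.7 + 1997.9
Qu = 2426.6 kN


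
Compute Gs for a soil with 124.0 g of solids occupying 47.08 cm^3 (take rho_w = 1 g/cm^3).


Using Gs = m_s / (V_s * rho_w)
Since rho_w = 1 g/cm^3:
Gs = 124.0 / 47.08
Gs = 2.634


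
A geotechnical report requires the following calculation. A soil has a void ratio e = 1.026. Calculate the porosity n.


Result: 0.5064

Derivation:
Using the relation n = e / (1 + e)
n = 1.026 / (1 + 1.026)
n = 1.026 / 2.026
n = 0.5064


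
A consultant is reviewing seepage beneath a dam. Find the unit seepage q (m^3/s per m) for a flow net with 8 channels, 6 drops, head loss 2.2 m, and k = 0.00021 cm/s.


Result: 6.16e-06 m^3/s per m

Derivation:
Convert k to m/s for unit consistency with H:
k = 0.00021 cm/s = 0.00021 / 100 m/s = 2.1e-06 m/s
Using q = k * H * Nf / Nd
Nf / Nd = 8 / 6 = 1.3333
q = 2.1e-06 * 2.2 * 1.3333
q = 6.16e-06 m^3/s per m


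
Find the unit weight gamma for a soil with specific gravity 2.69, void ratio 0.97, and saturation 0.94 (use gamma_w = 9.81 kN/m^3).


Using gamma = gamma_w * (Gs + S*e) / (1 + e)
Numerator: Gs + S*e = 2.69 + 0.94*0.97 = 3.6018
Denominator: 1 + e = 1 + 0.97 = 1.97
gamma = 9.81 * 3.6018 / 1.97
gamma = 17.936 kN/m^3


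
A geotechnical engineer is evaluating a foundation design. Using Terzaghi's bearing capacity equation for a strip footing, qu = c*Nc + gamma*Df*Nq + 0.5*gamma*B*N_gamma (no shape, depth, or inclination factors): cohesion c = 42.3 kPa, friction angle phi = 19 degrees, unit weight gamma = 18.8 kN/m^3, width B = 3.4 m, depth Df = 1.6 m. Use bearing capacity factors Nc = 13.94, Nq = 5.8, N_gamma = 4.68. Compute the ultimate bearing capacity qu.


Result: 913.7 kPa

Derivation:
Compute qu = c*Nc + gamma*Df*Nq + 0.5*gamma*B*N_gamma
Term 1: 42.3 * 13.94 = 589.662
Term 2: 18.8 * 1.6 * 5.8 = 174.464
Term 3: 0.5 * 18.8 * 3.4 * 4.68 = 149.5728
qu = 589.662 + 174.464 + 149.5728
qu = 913.7 kPa


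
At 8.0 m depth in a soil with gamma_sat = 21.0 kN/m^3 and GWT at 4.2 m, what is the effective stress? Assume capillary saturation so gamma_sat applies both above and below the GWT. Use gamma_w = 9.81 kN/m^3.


Result: 130.72 kPa

Derivation:
Total stress = gamma_sat * depth
sigma = 21.0 * 8.0 = 168.0 kPa
Pore water pressure u = gamma_w * (depth - d_wt)
u = 9.81 * (8.0 - 4.2) = 37.278 kPa
Effective stress = sigma - u
sigma' = 168.0 - 37.278 = 130.72 kPa


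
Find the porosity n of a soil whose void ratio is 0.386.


Result: 0.2785

Derivation:
Using the relation n = e / (1 + e)
n = 0.386 / (1 + 0.386)
n = 0.386 / 1.386
n = 0.2785


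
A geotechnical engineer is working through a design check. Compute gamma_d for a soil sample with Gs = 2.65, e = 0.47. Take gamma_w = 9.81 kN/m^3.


Using gamma_d = Gs * gamma_w / (1 + e)
gamma_d = 2.65 * 9.81 / (1 + 0.47)
gamma_d = 2.65 * 9.81 / 1.47
gamma_d = 17.685 kN/m^3


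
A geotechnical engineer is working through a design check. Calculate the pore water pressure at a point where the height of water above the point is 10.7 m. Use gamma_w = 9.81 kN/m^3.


Result: 104.97 kPa

Derivation:
Using u = gamma_w * h_w
u = 9.81 * 10.7
u = 104.97 kPa


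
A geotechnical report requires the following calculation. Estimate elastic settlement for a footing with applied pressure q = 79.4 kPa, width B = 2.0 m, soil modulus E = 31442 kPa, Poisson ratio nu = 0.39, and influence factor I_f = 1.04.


Using Se = q * B * (1 - nu^2) * I_f / E
1 - nu^2 = 1 - 0.39^2 = 0.8479
Se = 79.4 * 2.0 * 0.8479 * 1.04 / 31442
Se = 0.004454 m
Convert to mm: Se = 0.004454 * 1000 = 4.454 mm


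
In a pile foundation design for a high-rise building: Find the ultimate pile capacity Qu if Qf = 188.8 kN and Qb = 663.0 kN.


Result: 851.8 kN

Derivation:
Using Qu = Qf + Qb
Qu = 188.8 + 663.0
Qu = 851.8 kN


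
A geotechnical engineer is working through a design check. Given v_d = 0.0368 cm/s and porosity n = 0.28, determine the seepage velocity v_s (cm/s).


Using v_s = v_d / n
v_s = 0.0368 / 0.28
v_s = 0.13143 cm/s


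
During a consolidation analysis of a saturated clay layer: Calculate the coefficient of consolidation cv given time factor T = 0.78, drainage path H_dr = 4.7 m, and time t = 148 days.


Result: 0.11642 m^2/day

Derivation:
Using cv = T * H_dr^2 / t
H_dr^2 = 4.7^2 = 22.09
cv = 0.78 * 22.09 / 148
cv = 0.11642 m^2/day


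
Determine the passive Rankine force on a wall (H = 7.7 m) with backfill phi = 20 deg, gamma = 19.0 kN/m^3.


Compute passive earth pressure coefficient:
Kp = tan^2(45 + phi/2) = tan^2(55.0) = 2.039607
Compute passive force:
Pp = 0.5 * Kp * gamma * H^2
Pp = 0.5 * 2.039607 * 19.0 * 7.7^2
Pp = 1148.82 kN/m


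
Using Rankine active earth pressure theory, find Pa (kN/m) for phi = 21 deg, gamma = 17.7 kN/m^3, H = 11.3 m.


Compute active earth pressure coefficient:
Ka = tan^2(45 - phi/2) = tan^2(34.5) = 0.472355
Compute active force:
Pa = 0.5 * Ka * gamma * H^2
Pa = 0.5 * 0.472355 * 17.7 * 11.3^2
Pa = 533.79 kN/m


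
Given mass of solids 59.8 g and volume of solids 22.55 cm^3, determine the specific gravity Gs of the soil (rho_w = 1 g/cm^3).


Using Gs = m_s / (V_s * rho_w)
Since rho_w = 1 g/cm^3:
Gs = 59.8 / 22.55
Gs = 2.652


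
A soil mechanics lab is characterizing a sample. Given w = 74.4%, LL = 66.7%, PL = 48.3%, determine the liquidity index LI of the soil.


First compute the plasticity index:
PI = LL - PL = 66.7 - 48.3 = 18.4
Then compute the liquidity index:
LI = (w - PL) / PI
LI = (74.4 - 48.3) / 18.4
LI = 1.418


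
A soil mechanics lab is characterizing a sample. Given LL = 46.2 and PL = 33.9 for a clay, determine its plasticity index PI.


Using PI = LL - PL
PI = 46.2 - 33.9
PI = 12.3


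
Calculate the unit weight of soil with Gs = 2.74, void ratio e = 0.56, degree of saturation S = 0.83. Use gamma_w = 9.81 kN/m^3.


Using gamma = gamma_w * (Gs + S*e) / (1 + e)
Numerator: Gs + S*e = 2.74 + 0.83*0.56 = 3.2048
Denominator: 1 + e = 1 + 0.56 = 1.56
gamma = 9.81 * 3.2048 / 1.56
gamma = 20.153 kN/m^3


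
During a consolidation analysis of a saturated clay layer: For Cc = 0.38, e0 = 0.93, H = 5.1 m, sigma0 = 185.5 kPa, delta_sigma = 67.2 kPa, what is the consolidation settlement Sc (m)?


Result: 0.1348 m

Derivation:
Using Sc = Cc * H / (1 + e0) * log10((sigma0 + delta_sigma) / sigma0)
Stress ratio = (185.5 + 67.2) / 185.5 = 1.36226
log10(1.36226) = 0.134261
Cc * H / (1 + e0) = 0.38 * 5.1 / (1 + 0.93) = 1.00415
Sc = 1.00415 * 0.134261
Sc = 0.1348 m


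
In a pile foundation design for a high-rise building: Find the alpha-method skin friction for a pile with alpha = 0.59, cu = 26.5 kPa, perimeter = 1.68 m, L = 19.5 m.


Using Qs = alpha * cu * perimeter * L
Qs = 0.59 * 26.5 * 1.68 * 19.5
Qs = 512.2 kN


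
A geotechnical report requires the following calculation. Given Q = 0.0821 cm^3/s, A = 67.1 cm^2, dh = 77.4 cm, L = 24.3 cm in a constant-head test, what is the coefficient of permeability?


Compute hydraulic gradient:
i = dh / L = 77.4 / 24.3 = 3.18519
Then apply Darcy's law:
k = Q / (A * i)
k = 0.0821 / (67.1 * 3.18519)
k = 0.0821 / 213.726
k = 0.000384 cm/s


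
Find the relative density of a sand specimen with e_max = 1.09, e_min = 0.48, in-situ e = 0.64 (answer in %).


Result: 73.77 %

Derivation:
Using Dr = (e_max - e) / (e_max - e_min) * 100
e_max - e = 1.09 - 0.64 = 0.45
e_max - e_min = 1.09 - 0.48 = 0.61
Dr = 0.45 / 0.61 * 100
Dr = 73.77 %


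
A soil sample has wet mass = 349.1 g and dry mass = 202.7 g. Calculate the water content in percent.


Using w = (m_wet - m_dry) / m_dry * 100
m_wet - m_dry = 349.1 - 202.7 = 146.4 g
w = 146.4 / 202.7 * 100
w = 72.22 %


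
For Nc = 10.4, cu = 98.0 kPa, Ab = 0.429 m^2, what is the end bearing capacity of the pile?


Using Qb = Nc * cu * Ab
Qb = 10.4 * 98.0 * 0.429
Qb = 437.24 kN


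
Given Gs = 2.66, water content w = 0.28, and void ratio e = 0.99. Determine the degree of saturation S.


Result: 0.7523

Derivation:
Using S = Gs * w / e
S = 2.66 * 0.28 / 0.99
S = 0.7523


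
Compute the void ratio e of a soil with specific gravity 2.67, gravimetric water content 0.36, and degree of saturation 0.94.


Result: 1.0226

Derivation:
Using the relation e = Gs * w / S
e = 2.67 * 0.36 / 0.94
e = 1.0226


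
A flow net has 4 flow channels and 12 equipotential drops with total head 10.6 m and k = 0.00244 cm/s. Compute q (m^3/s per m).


Convert k to m/s for unit consistency with H:
k = 0.00244 cm/s = 0.00244 / 100 m/s = 2.44e-05 m/s
Using q = k * H * Nf / Nd
Nf / Nd = 4 / 12 = 0.3333
q = 2.44e-05 * 10.6 * 0.3333
q = 8.621e-05 m^3/s per m


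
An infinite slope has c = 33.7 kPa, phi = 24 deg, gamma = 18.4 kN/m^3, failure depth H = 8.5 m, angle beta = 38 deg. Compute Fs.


Using Fs = c / (gamma*H*sin(beta)*cos(beta)) + tan(phi)/tan(beta)
Cohesion contribution = 33.7 / (18.4*8.5*sin(38)*cos(38))
Cohesion contribution = 0.444139
Friction contribution = tan(24)/tan(38) = 0.569867
Fs = 0.444139 + 0.569867
Fs = 1.014


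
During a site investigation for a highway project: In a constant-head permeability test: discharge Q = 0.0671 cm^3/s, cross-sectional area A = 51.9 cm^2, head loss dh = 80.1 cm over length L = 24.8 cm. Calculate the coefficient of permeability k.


Compute hydraulic gradient:
i = dh / L = 80.1 / 24.8 = 3.22984
Then apply Darcy's law:
k = Q / (A * i)
k = 0.0671 / (51.9 * 3.22984)
k = 0.0671 / 167.629
k = 0.0004 cm/s


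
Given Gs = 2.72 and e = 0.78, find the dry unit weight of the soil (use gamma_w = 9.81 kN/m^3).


Using gamma_d = Gs * gamma_w / (1 + e)
gamma_d = 2.72 * 9.81 / (1 + 0.78)
gamma_d = 2.72 * 9.81 / 1.78
gamma_d = 14.991 kN/m^3


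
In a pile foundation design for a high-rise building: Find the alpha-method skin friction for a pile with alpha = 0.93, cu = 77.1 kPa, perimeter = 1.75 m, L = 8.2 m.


Result: 1028.94 kN

Derivation:
Using Qs = alpha * cu * perimeter * L
Qs = 0.93 * 77.1 * 1.75 * 8.2
Qs = 1028.94 kN


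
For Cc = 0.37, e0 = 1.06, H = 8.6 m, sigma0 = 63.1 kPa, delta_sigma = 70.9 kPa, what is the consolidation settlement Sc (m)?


Using Sc = Cc * H / (1 + e0) * log10((sigma0 + delta_sigma) / sigma0)
Stress ratio = (63.1 + 70.9) / 63.1 = 2.12361
log10(2.12361) = 0.327075
Cc * H / (1 + e0) = 0.37 * 8.6 / (1 + 1.06) = 1.54466
Sc = 1.54466 * 0.327075
Sc = 0.5052 m


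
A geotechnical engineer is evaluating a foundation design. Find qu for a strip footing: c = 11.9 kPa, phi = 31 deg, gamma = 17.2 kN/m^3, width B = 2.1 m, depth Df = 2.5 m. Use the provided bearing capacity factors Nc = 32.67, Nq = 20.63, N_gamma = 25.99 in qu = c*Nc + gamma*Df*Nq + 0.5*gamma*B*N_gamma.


Compute qu = c*Nc + gamma*Df*Nq + 0.5*gamma*B*N_gamma
Term 1: 11.9 * 32.67 = 388.773
Term 2: 17.2 * 2.5 * 20.63 = 887.09
Term 3: 0.5 * 17.2 * 2.1 * 25.99 = 469.3794
qu = 388.773 + 887.09 + 469.3794
qu = 1745.24 kPa


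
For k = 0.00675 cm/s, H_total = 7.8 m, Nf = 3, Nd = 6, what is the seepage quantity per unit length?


Convert k to m/s for unit consistency with H:
k = 0.00675 cm/s = 0.00675 / 100 m/s = 6.75e-05 m/s
Using q = k * H * Nf / Nd
Nf / Nd = 3 / 6 = 0.5
q = 6.75e-05 * 7.8 * 0.5
q = 0.0002632 m^3/s per m


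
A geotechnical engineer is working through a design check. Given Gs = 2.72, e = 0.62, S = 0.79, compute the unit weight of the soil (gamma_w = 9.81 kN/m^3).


Result: 19.437 kN/m^3

Derivation:
Using gamma = gamma_w * (Gs + S*e) / (1 + e)
Numerator: Gs + S*e = 2.72 + 0.79*0.62 = 3.2098
Denominator: 1 + e = 1 + 0.62 = 1.62
gamma = 9.81 * 3.2098 / 1.62
gamma = 19.437 kN/m^3


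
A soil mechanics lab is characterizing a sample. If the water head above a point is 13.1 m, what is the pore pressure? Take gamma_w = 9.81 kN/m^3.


Result: 128.51 kPa

Derivation:
Using u = gamma_w * h_w
u = 9.81 * 13.1
u = 128.51 kPa


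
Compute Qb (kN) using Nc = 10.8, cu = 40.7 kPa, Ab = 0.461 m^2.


Using Qb = Nc * cu * Ab
Qb = 10.8 * 40.7 * 0.461
Qb = 202.64 kN


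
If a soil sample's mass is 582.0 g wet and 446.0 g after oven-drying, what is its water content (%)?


Using w = (m_wet - m_dry) / m_dry * 100
m_wet - m_dry = 582.0 - 446.0 = 136.0 g
w = 136.0 / 446.0 * 100
w = 30.49 %


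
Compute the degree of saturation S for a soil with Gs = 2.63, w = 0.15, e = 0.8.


Using S = Gs * w / e
S = 2.63 * 0.15 / 0.8
S = 0.4931


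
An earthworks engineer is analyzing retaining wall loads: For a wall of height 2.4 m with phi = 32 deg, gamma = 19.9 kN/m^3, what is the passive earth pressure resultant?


Compute passive earth pressure coefficient:
Kp = tan^2(45 + phi/2) = tan^2(61.0) = 3.254588
Compute passive force:
Pp = 0.5 * Kp * gamma * H^2
Pp = 0.5 * 3.254588 * 19.9 * 2.4^2
Pp = 186.53 kN/m


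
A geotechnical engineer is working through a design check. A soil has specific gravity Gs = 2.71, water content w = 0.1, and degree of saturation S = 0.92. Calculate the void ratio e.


Using the relation e = Gs * w / S
e = 2.71 * 0.1 / 0.92
e = 0.2946


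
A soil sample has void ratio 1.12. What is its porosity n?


Result: 0.5283

Derivation:
Using the relation n = e / (1 + e)
n = 1.12 / (1 + 1.12)
n = 1.12 / 2.12
n = 0.5283


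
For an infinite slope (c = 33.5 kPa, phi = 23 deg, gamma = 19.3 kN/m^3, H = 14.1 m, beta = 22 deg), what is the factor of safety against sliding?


Using Fs = c / (gamma*H*sin(beta)*cos(beta)) + tan(phi)/tan(beta)
Cohesion contribution = 33.5 / (19.3*14.1*sin(22)*cos(22))
Cohesion contribution = 0.354427
Friction contribution = tan(23)/tan(22) = 1.05061
Fs = 0.354427 + 1.05061
Fs = 1.405


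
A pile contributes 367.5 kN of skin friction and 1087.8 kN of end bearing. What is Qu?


Using Qu = Qf + Qb
Qu = 367.5 + 1087.8
Qu = 1455.3 kN


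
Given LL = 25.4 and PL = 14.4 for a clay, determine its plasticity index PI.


Using PI = LL - PL
PI = 25.4 - 14.4
PI = 11.0


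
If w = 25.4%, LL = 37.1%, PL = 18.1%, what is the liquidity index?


First compute the plasticity index:
PI = LL - PL = 37.1 - 18.1 = 19.0
Then compute the liquidity index:
LI = (w - PL) / PI
LI = (25.4 - 18.1) / 19.0
LI = 0.384


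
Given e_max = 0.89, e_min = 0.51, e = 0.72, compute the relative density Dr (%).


Result: 44.74 %

Derivation:
Using Dr = (e_max - e) / (e_max - e_min) * 100
e_max - e = 0.89 - 0.72 = 0.17
e_max - e_min = 0.89 - 0.51 = 0.38
Dr = 0.17 / 0.38 * 100
Dr = 44.74 %


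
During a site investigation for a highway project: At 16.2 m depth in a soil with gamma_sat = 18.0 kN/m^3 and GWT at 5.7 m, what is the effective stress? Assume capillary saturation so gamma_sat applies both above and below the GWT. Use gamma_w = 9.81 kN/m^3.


Total stress = gamma_sat * depth
sigma = 18.0 * 16.2 = 291.6 kPa
Pore water pressure u = gamma_w * (depth - d_wt)
u = 9.81 * (16.2 - 5.7) = 103.005 kPa
Effective stress = sigma - u
sigma' = 291.6 - 103.005 = 188.6 kPa


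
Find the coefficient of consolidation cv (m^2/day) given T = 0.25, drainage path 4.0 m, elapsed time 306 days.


Using cv = T * H_dr^2 / t
H_dr^2 = 4.0^2 = 16.0
cv = 0.25 * 16.0 / 306
cv = 0.01307 m^2/day


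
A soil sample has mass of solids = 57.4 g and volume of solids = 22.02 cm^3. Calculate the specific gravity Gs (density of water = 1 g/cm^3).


Result: 2.607

Derivation:
Using Gs = m_s / (V_s * rho_w)
Since rho_w = 1 g/cm^3:
Gs = 57.4 / 22.02
Gs = 2.607


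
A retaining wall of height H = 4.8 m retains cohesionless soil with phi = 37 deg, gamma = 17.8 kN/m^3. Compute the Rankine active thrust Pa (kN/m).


Result: 50.97 kN/m

Derivation:
Compute active earth pressure coefficient:
Ka = tan^2(45 - phi/2) = tan^2(26.5) = 0.248584
Compute active force:
Pa = 0.5 * Ka * gamma * H^2
Pa = 0.5 * 0.248584 * 17.8 * 4.8^2
Pa = 50.97 kN/m


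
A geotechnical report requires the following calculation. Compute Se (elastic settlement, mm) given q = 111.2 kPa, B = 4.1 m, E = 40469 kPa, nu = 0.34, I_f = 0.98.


Result: 9.764 mm

Derivation:
Using Se = q * B * (1 - nu^2) * I_f / E
1 - nu^2 = 1 - 0.34^2 = 0.8844
Se = 111.2 * 4.1 * 0.8844 * 0.98 / 40469
Se = 0.009764 m
Convert to mm: Se = 0.009764 * 1000 = 9.764 mm


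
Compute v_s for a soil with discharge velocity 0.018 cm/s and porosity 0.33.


Result: 0.05455 cm/s

Derivation:
Using v_s = v_d / n
v_s = 0.018 / 0.33
v_s = 0.05455 cm/s


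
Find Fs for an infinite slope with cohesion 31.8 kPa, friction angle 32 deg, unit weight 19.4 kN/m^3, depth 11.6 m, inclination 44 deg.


Using Fs = c / (gamma*H*sin(beta)*cos(beta)) + tan(phi)/tan(beta)
Cohesion contribution = 31.8 / (19.4*11.6*sin(44)*cos(44))
Cohesion contribution = 0.282789
Friction contribution = tan(32)/tan(44) = 0.647071
Fs = 0.282789 + 0.647071
Fs = 0.93


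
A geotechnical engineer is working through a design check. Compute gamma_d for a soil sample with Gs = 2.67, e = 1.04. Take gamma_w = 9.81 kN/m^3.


Using gamma_d = Gs * gamma_w / (1 + e)
gamma_d = 2.67 * 9.81 / (1 + 1.04)
gamma_d = 2.67 * 9.81 / 2.04
gamma_d = 12.84 kN/m^3


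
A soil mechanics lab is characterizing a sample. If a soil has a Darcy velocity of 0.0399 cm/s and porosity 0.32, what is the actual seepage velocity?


Result: 0.12469 cm/s

Derivation:
Using v_s = v_d / n
v_s = 0.0399 / 0.32
v_s = 0.12469 cm/s


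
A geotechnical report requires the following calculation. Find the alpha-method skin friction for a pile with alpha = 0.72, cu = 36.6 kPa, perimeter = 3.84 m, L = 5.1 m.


Using Qs = alpha * cu * perimeter * L
Qs = 0.72 * 36.6 * 3.84 * 5.1
Qs = 516.08 kN


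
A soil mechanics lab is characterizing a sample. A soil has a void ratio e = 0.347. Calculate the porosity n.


Result: 0.2576

Derivation:
Using the relation n = e / (1 + e)
n = 0.347 / (1 + 0.347)
n = 0.347 / 1.347
n = 0.2576


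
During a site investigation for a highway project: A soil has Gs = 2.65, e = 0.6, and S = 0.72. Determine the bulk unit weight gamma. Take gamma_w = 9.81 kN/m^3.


Result: 18.897 kN/m^3

Derivation:
Using gamma = gamma_w * (Gs + S*e) / (1 + e)
Numerator: Gs + S*e = 2.65 + 0.72*0.6 = 3.082
Denominator: 1 + e = 1 + 0.6 = 1.6
gamma = 9.81 * 3.082 / 1.6
gamma = 18.897 kN/m^3


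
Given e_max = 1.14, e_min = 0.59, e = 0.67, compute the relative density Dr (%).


Result: 85.45 %

Derivation:
Using Dr = (e_max - e) / (e_max - e_min) * 100
e_max - e = 1.14 - 0.67 = 0.47
e_max - e_min = 1.14 - 0.59 = 0.55
Dr = 0.47 / 0.55 * 100
Dr = 85.45 %


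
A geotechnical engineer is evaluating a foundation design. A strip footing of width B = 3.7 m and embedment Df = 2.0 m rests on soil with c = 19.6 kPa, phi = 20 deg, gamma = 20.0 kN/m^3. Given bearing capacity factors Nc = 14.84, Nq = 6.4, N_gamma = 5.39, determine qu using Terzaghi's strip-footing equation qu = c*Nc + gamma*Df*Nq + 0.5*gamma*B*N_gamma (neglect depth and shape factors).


Compute qu = c*Nc + gamma*Df*Nq + 0.5*gamma*B*N_gamma
Term 1: 19.6 * 14.84 = 290.864
Term 2: 20.0 * 2.0 * 6.4 = 256.0
Term 3: 0.5 * 20.0 * 3.7 * 5.39 = 199.43
qu = 290.864 + 256.0 + 199.43
qu = 746.29 kPa


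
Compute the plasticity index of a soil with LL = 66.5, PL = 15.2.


Using PI = LL - PL
PI = 66.5 - 15.2
PI = 51.3


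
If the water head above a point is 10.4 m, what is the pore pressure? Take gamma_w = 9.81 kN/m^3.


Using u = gamma_w * h_w
u = 9.81 * 10.4
u = 102.02 kPa


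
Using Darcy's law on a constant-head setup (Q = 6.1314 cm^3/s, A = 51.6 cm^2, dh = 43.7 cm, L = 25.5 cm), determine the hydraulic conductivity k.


Compute hydraulic gradient:
i = dh / L = 43.7 / 25.5 = 1.71373
Then apply Darcy's law:
k = Q / (A * i)
k = 6.1314 / (51.6 * 1.71373)
k = 6.1314 / 88.4282
k = 0.069338 cm/s


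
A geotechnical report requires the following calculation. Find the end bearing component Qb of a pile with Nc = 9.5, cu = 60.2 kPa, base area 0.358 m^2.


Using Qb = Nc * cu * Ab
Qb = 9.5 * 60.2 * 0.358
Qb = 204.74 kN


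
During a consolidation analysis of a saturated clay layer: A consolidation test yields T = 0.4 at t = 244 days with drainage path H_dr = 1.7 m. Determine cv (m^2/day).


Result: 0.00474 m^2/day

Derivation:
Using cv = T * H_dr^2 / t
H_dr^2 = 1.7^2 = 2.89
cv = 0.4 * 2.89 / 244
cv = 0.00474 m^2/day


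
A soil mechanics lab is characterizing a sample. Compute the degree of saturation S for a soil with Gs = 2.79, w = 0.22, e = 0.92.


Result: 0.6672

Derivation:
Using S = Gs * w / e
S = 2.79 * 0.22 / 0.92
S = 0.6672


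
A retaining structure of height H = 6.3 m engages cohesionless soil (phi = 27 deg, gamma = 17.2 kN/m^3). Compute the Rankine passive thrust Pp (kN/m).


Compute passive earth pressure coefficient:
Kp = tan^2(45 + phi/2) = tan^2(58.5) = 2.66294
Compute passive force:
Pp = 0.5 * Kp * gamma * H^2
Pp = 0.5 * 2.66294 * 17.2 * 6.3^2
Pp = 908.95 kN/m


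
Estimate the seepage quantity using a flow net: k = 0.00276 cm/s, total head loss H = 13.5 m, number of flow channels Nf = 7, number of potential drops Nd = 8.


Convert k to m/s for unit consistency with H:
k = 0.00276 cm/s = 0.00276 / 100 m/s = 2.76e-05 m/s
Using q = k * H * Nf / Nd
Nf / Nd = 7 / 8 = 0.875
q = 2.76e-05 * 13.5 * 0.875
q = 0.000326 m^3/s per m


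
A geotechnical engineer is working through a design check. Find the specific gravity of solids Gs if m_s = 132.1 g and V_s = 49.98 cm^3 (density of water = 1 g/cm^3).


Using Gs = m_s / (V_s * rho_w)
Since rho_w = 1 g/cm^3:
Gs = 132.1 / 49.98
Gs = 2.643


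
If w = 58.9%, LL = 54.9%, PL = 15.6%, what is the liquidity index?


First compute the plasticity index:
PI = LL - PL = 54.9 - 15.6 = 39.3
Then compute the liquidity index:
LI = (w - PL) / PI
LI = (58.9 - 15.6) / 39.3
LI = 1.102


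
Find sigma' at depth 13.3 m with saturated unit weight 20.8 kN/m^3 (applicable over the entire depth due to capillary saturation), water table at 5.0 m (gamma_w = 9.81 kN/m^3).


Result: 195.22 kPa

Derivation:
Total stress = gamma_sat * depth
sigma = 20.8 * 13.3 = 276.64 kPa
Pore water pressure u = gamma_w * (depth - d_wt)
u = 9.81 * (13.3 - 5.0) = 81.423 kPa
Effective stress = sigma - u
sigma' = 276.64 - 81.423 = 195.22 kPa


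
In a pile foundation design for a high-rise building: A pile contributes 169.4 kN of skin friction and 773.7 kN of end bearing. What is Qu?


Using Qu = Qf + Qb
Qu = 169.4 + 773.7
Qu = 943.1 kN


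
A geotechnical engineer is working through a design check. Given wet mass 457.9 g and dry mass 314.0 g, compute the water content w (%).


Using w = (m_wet - m_dry) / m_dry * 100
m_wet - m_dry = 457.9 - 314.0 = 143.9 g
w = 143.9 / 314.0 * 100
w = 45.83 %


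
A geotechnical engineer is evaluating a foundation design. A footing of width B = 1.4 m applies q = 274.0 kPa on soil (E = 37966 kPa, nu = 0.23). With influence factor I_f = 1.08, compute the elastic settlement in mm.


Using Se = q * B * (1 - nu^2) * I_f / E
1 - nu^2 = 1 - 0.23^2 = 0.9471
Se = 274.0 * 1.4 * 0.9471 * 1.08 / 37966
Se = 0.010335 m
Convert to mm: Se = 0.010335 * 1000 = 10.335 mm


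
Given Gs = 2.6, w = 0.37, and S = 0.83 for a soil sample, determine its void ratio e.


Using the relation e = Gs * w / S
e = 2.6 * 0.37 / 0.83
e = 1.159


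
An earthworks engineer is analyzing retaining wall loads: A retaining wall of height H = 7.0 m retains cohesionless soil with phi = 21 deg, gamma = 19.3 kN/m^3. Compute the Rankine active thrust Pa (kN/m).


Compute active earth pressure coefficient:
Ka = tan^2(45 - phi/2) = tan^2(34.5) = 0.472355
Compute active force:
Pa = 0.5 * Ka * gamma * H^2
Pa = 0.5 * 0.472355 * 19.3 * 7.0^2
Pa = 223.35 kN/m


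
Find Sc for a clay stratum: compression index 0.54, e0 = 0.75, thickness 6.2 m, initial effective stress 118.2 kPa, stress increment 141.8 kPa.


Using Sc = Cc * H / (1 + e0) * log10((sigma0 + delta_sigma) / sigma0)
Stress ratio = (118.2 + 141.8) / 118.2 = 2.19966
log10(2.19966) = 0.342356
Cc * H / (1 + e0) = 0.54 * 6.2 / (1 + 0.75) = 1.91314
Sc = 1.91314 * 0.342356
Sc = 0.655 m


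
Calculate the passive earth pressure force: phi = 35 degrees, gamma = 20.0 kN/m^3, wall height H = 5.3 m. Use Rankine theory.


Result: 1036.57 kN/m

Derivation:
Compute passive earth pressure coefficient:
Kp = tan^2(45 + phi/2) = tan^2(62.5) = 3.690172
Compute passive force:
Pp = 0.5 * Kp * gamma * H^2
Pp = 0.5 * 3.690172 * 20.0 * 5.3^2
Pp = 1036.57 kN/m


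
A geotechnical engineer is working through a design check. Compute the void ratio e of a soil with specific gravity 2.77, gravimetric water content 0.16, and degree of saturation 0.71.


Result: 0.6242

Derivation:
Using the relation e = Gs * w / S
e = 2.77 * 0.16 / 0.71
e = 0.6242


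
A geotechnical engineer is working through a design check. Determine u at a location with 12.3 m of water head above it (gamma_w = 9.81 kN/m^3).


Result: 120.66 kPa

Derivation:
Using u = gamma_w * h_w
u = 9.81 * 12.3
u = 120.66 kPa


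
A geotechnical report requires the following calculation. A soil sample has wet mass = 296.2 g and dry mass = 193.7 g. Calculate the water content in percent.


Using w = (m_wet - m_dry) / m_dry * 100
m_wet - m_dry = 296.2 - 193.7 = 102.5 g
w = 102.5 / 193.7 * 100
w = 52.92 %


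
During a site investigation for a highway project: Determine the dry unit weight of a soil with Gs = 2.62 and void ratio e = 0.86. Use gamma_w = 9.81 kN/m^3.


Using gamma_d = Gs * gamma_w / (1 + e)
gamma_d = 2.62 * 9.81 / (1 + 0.86)
gamma_d = 2.62 * 9.81 / 1.86
gamma_d = 13.818 kN/m^3


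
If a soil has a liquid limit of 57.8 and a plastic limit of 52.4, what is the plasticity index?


Using PI = LL - PL
PI = 57.8 - 52.4
PI = 5.4


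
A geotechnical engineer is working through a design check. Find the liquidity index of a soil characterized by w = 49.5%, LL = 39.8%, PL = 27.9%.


Result: 1.815

Derivation:
First compute the plasticity index:
PI = LL - PL = 39.8 - 27.9 = 11.9
Then compute the liquidity index:
LI = (w - PL) / PI
LI = (49.5 - 27.9) / 11.9
LI = 1.815


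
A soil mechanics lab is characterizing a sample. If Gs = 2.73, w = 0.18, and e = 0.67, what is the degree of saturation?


Result: 0.7334

Derivation:
Using S = Gs * w / e
S = 2.73 * 0.18 / 0.67
S = 0.7334


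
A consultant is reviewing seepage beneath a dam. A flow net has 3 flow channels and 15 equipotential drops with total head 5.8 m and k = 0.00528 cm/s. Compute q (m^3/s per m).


Convert k to m/s for unit consistency with H:
k = 0.00528 cm/s = 0.00528 / 100 m/s = 5.28e-05 m/s
Using q = k * H * Nf / Nd
Nf / Nd = 3 / 15 = 0.2
q = 5.28e-05 * 5.8 * 0.2
q = 6.125e-05 m^3/s per m


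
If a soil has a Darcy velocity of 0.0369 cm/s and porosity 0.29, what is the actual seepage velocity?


Result: 0.12724 cm/s

Derivation:
Using v_s = v_d / n
v_s = 0.0369 / 0.29
v_s = 0.12724 cm/s


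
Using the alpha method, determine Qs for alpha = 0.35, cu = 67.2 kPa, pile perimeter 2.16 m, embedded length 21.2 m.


Result: 1077.03 kN

Derivation:
Using Qs = alpha * cu * perimeter * L
Qs = 0.35 * 67.2 * 2.16 * 21.2
Qs = 1077.03 kN


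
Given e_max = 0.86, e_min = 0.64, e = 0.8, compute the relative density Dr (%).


Result: 27.27 %

Derivation:
Using Dr = (e_max - e) / (e_max - e_min) * 100
e_max - e = 0.86 - 0.8 = 0.06
e_max - e_min = 0.86 - 0.64 = 0.22
Dr = 0.06 / 0.22 * 100
Dr = 27.27 %


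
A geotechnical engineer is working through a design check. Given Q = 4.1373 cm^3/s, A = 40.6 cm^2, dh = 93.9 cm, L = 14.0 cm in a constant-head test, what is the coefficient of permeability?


Compute hydraulic gradient:
i = dh / L = 93.9 / 14.0 = 6.70714
Then apply Darcy's law:
k = Q / (A * i)
k = 4.1373 / (40.6 * 6.70714)
k = 4.1373 / 272.31
k = 0.015193 cm/s


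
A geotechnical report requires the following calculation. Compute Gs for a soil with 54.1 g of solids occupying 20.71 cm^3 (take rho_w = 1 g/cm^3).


Using Gs = m_s / (V_s * rho_w)
Since rho_w = 1 g/cm^3:
Gs = 54.1 / 20.71
Gs = 2.612


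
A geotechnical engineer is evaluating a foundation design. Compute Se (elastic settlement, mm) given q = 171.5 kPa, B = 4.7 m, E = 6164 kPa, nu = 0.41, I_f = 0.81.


Result: 88.116 mm

Derivation:
Using Se = q * B * (1 - nu^2) * I_f / E
1 - nu^2 = 1 - 0.41^2 = 0.8319
Se = 171.5 * 4.7 * 0.8319 * 0.81 / 6164
Se = 0.088116 m
Convert to mm: Se = 0.088116 * 1000 = 88.116 mm


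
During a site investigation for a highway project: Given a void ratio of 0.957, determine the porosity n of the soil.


Using the relation n = e / (1 + e)
n = 0.957 / (1 + 0.957)
n = 0.957 / 1.957
n = 0.489


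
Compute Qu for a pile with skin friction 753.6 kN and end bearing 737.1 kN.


Result: 1490.7 kN

Derivation:
Using Qu = Qf + Qb
Qu = 753.6 + 737.1
Qu = 1490.7 kN


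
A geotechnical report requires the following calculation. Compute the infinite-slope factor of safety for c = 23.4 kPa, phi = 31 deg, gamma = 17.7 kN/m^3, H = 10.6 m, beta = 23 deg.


Result: 1.762

Derivation:
Using Fs = c / (gamma*H*sin(beta)*cos(beta)) + tan(phi)/tan(beta)
Cohesion contribution = 23.4 / (17.7*10.6*sin(23)*cos(23))
Cohesion contribution = 0.346763
Friction contribution = tan(31)/tan(23) = 1.41554
Fs = 0.346763 + 1.41554
Fs = 1.762


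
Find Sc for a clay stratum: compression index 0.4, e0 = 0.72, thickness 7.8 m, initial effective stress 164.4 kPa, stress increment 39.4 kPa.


Using Sc = Cc * H / (1 + e0) * log10((sigma0 + delta_sigma) / sigma0)
Stress ratio = (164.4 + 39.4) / 164.4 = 1.23966
log10(1.23966) = 0.0933024
Cc * H / (1 + e0) = 0.4 * 7.8 / (1 + 0.72) = 1.81395
Sc = 1.81395 * 0.0933024
Sc = 0.1692 m


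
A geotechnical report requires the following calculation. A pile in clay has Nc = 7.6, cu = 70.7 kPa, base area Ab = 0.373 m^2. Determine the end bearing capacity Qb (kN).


Using Qb = Nc * cu * Ab
Qb = 7.6 * 70.7 * 0.373
Qb = 200.42 kN


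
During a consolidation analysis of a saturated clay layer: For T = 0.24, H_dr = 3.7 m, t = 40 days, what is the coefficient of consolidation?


Result: 0.08214 m^2/day

Derivation:
Using cv = T * H_dr^2 / t
H_dr^2 = 3.7^2 = 13.69
cv = 0.24 * 13.69 / 40
cv = 0.08214 m^2/day


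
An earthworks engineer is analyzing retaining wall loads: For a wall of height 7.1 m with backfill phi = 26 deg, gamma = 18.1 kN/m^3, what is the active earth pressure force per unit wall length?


Compute active earth pressure coefficient:
Ka = tan^2(45 - phi/2) = tan^2(32.0) = 0.390462
Compute active force:
Pa = 0.5 * Ka * gamma * H^2
Pa = 0.5 * 0.390462 * 18.1 * 7.1^2
Pa = 178.13 kN/m


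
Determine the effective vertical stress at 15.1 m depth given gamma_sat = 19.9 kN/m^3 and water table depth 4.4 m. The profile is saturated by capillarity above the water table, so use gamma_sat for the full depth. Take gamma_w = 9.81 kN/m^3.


Total stress = gamma_sat * depth
sigma = 19.9 * 15.1 = 300.49 kPa
Pore water pressure u = gamma_w * (depth - d_wt)
u = 9.81 * (15.1 - 4.4) = 104.967 kPa
Effective stress = sigma - u
sigma' = 300.49 - 104.967 = 195.52 kPa


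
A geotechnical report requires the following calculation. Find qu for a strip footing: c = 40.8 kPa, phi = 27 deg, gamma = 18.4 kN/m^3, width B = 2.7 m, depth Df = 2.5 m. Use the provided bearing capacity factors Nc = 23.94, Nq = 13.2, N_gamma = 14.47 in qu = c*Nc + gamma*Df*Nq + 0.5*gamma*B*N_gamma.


Compute qu = c*Nc + gamma*Df*Nq + 0.5*gamma*B*N_gamma
Term 1: 40.8 * 23.94 = 976.752
Term 2: 18.4 * 2.5 * 13.2 = 607.2
Term 3: 0.5 * 18.4 * 2.7 * 14.47 = 359.4348
qu = 976.752 + 607.2 + 359.4348
qu = 1943.39 kPa


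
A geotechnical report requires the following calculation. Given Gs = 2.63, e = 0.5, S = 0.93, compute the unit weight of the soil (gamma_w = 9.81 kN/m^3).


Using gamma = gamma_w * (Gs + S*e) / (1 + e)
Numerator: Gs + S*e = 2.63 + 0.93*0.5 = 3.095
Denominator: 1 + e = 1 + 0.5 = 1.5
gamma = 9.81 * 3.095 / 1.5
gamma = 20.241 kN/m^3


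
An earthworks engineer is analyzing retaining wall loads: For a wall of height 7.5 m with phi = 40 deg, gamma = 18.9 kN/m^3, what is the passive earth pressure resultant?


Compute passive earth pressure coefficient:
Kp = tan^2(45 + phi/2) = tan^2(65.0) = 4.59891
Compute passive force:
Pp = 0.5 * Kp * gamma * H^2
Pp = 0.5 * 4.59891 * 18.9 * 7.5^2
Pp = 2444.61 kN/m


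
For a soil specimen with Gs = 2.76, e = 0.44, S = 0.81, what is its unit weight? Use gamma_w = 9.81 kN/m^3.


Result: 21.23 kN/m^3

Derivation:
Using gamma = gamma_w * (Gs + S*e) / (1 + e)
Numerator: Gs + S*e = 2.76 + 0.81*0.44 = 3.1164
Denominator: 1 + e = 1 + 0.44 = 1.44
gamma = 9.81 * 3.1164 / 1.44
gamma = 21.23 kN/m^3


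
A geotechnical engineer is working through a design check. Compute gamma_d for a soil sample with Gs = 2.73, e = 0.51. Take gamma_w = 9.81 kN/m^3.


Result: 17.736 kN/m^3

Derivation:
Using gamma_d = Gs * gamma_w / (1 + e)
gamma_d = 2.73 * 9.81 / (1 + 0.51)
gamma_d = 2.73 * 9.81 / 1.51
gamma_d = 17.736 kN/m^3


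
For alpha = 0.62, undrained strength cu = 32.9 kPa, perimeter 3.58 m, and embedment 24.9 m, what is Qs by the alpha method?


Result: 1818.32 kN

Derivation:
Using Qs = alpha * cu * perimeter * L
Qs = 0.62 * 32.9 * 3.58 * 24.9
Qs = 1818.32 kN


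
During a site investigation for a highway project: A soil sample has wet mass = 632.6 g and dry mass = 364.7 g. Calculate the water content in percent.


Using w = (m_wet - m_dry) / m_dry * 100
m_wet - m_dry = 632.6 - 364.7 = 267.9 g
w = 267.9 / 364.7 * 100
w = 73.46 %


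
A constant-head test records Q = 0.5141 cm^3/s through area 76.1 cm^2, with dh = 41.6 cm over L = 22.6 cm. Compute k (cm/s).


Result: 0.00367 cm/s

Derivation:
Compute hydraulic gradient:
i = dh / L = 41.6 / 22.6 = 1.84071
Then apply Darcy's law:
k = Q / (A * i)
k = 0.5141 / (76.1 * 1.84071)
k = 0.5141 / 140.078
k = 0.00367 cm/s


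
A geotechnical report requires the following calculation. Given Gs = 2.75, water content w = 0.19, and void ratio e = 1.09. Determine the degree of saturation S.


Using S = Gs * w / e
S = 2.75 * 0.19 / 1.09
S = 0.4794


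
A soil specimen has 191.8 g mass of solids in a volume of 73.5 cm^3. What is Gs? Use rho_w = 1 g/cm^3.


Result: 2.61

Derivation:
Using Gs = m_s / (V_s * rho_w)
Since rho_w = 1 g/cm^3:
Gs = 191.8 / 73.5
Gs = 2.61


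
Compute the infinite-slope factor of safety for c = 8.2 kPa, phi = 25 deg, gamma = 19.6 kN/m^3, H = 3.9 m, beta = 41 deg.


Result: 0.753

Derivation:
Using Fs = c / (gamma*H*sin(beta)*cos(beta)) + tan(phi)/tan(beta)
Cohesion contribution = 8.2 / (19.6*3.9*sin(41)*cos(41))
Cohesion contribution = 0.216656
Friction contribution = tan(25)/tan(41) = 0.536426
Fs = 0.216656 + 0.536426
Fs = 0.753


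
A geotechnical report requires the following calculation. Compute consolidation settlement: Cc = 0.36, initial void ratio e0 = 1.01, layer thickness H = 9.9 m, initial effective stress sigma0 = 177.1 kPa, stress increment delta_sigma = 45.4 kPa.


Using Sc = Cc * H / (1 + e0) * log10((sigma0 + delta_sigma) / sigma0)
Stress ratio = (177.1 + 45.4) / 177.1 = 1.25635
log10(1.25635) = 0.0991115
Cc * H / (1 + e0) = 0.36 * 9.9 / (1 + 1.01) = 1.77313
Sc = 1.77313 * 0.0991115
Sc = 0.1757 m


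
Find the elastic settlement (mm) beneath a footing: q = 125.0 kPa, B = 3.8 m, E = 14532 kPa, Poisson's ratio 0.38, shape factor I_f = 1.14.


Result: 31.882 mm

Derivation:
Using Se = q * B * (1 - nu^2) * I_f / E
1 - nu^2 = 1 - 0.38^2 = 0.8556
Se = 125.0 * 3.8 * 0.8556 * 1.14 / 14532
Se = 0.031882 m
Convert to mm: Se = 0.031882 * 1000 = 31.882 mm


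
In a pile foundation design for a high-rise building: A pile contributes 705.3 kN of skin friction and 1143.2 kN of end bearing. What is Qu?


Using Qu = Qf + Qb
Qu = 705.3 + 1143.2
Qu = 1848.5 kN


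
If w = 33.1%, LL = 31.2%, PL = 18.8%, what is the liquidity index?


First compute the plasticity index:
PI = LL - PL = 31.2 - 18.8 = 12.4
Then compute the liquidity index:
LI = (w - PL) / PI
LI = (33.1 - 18.8) / 12.4
LI = 1.153


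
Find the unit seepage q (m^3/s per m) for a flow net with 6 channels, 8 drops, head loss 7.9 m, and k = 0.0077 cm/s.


Convert k to m/s for unit consistency with H:
k = 0.0077 cm/s = 0.0077 / 100 m/s = 7.7e-05 m/s
Using q = k * H * Nf / Nd
Nf / Nd = 6 / 8 = 0.75
q = 7.7e-05 * 7.9 * 0.75
q = 0.0004562 m^3/s per m


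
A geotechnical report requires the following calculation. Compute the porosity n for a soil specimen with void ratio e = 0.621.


Result: 0.3831

Derivation:
Using the relation n = e / (1 + e)
n = 0.621 / (1 + 0.621)
n = 0.621 / 1.621
n = 0.3831


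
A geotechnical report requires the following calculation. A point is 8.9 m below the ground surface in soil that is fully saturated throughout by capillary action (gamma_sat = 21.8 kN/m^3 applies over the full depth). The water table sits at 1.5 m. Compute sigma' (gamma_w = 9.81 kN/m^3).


Total stress = gamma_sat * depth
sigma = 21.8 * 8.9 = 194.02 kPa
Pore water pressure u = gamma_w * (depth - d_wt)
u = 9.81 * (8.9 - 1.5) = 72.594 kPa
Effective stress = sigma - u
sigma' = 194.02 - 72.594 = 121.43 kPa


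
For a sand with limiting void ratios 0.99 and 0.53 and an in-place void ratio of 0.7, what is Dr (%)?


Result: 63.04 %

Derivation:
Using Dr = (e_max - e) / (e_max - e_min) * 100
e_max - e = 0.99 - 0.7 = 0.29
e_max - e_min = 0.99 - 0.53 = 0.46
Dr = 0.29 / 0.46 * 100
Dr = 63.04 %


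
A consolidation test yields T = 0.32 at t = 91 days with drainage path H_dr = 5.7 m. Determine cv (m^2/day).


Result: 0.11425 m^2/day

Derivation:
Using cv = T * H_dr^2 / t
H_dr^2 = 5.7^2 = 32.49
cv = 0.32 * 32.49 / 91
cv = 0.11425 m^2/day


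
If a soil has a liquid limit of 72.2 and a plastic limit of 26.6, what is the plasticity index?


Using PI = LL - PL
PI = 72.2 - 26.6
PI = 45.6


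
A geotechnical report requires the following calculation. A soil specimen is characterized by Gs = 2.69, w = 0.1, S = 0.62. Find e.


Result: 0.4339

Derivation:
Using the relation e = Gs * w / S
e = 2.69 * 0.1 / 0.62
e = 0.4339


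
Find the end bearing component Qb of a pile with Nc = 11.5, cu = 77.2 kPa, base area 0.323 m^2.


Using Qb = Nc * cu * Ab
Qb = 11.5 * 77.2 * 0.323
Qb = 286.76 kN


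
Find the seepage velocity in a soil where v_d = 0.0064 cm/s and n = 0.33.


Using v_s = v_d / n
v_s = 0.0064 / 0.33
v_s = 0.01939 cm/s


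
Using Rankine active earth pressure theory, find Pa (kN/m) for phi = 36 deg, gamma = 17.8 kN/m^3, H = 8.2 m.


Compute active earth pressure coefficient:
Ka = tan^2(45 - phi/2) = tan^2(27.0) = 0.259616
Compute active force:
Pa = 0.5 * Ka * gamma * H^2
Pa = 0.5 * 0.259616 * 17.8 * 8.2^2
Pa = 155.36 kN/m


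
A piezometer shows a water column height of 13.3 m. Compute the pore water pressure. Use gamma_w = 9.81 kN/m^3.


Using u = gamma_w * h_w
u = 9.81 * 13.3
u = 130.47 kPa


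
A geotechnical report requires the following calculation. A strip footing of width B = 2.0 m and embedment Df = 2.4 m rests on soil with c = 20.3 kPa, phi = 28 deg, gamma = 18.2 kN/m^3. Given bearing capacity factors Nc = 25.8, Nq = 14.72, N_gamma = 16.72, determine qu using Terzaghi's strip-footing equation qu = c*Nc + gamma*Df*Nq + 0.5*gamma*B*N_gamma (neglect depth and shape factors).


Result: 1471.01 kPa

Derivation:
Compute qu = c*Nc + gamma*Df*Nq + 0.5*gamma*B*N_gamma
Term 1: 20.3 * 25.8 = 523.74
Term 2: 18.2 * 2.4 * 14.72 = 642.9696
Term 3: 0.5 * 18.2 * 2.0 * 16.72 = 304.304
qu = 523.74 + 642.9696 + 304.304
qu = 1471.01 kPa


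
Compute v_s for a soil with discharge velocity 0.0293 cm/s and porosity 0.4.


Using v_s = v_d / n
v_s = 0.0293 / 0.4
v_s = 0.07325 cm/s
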